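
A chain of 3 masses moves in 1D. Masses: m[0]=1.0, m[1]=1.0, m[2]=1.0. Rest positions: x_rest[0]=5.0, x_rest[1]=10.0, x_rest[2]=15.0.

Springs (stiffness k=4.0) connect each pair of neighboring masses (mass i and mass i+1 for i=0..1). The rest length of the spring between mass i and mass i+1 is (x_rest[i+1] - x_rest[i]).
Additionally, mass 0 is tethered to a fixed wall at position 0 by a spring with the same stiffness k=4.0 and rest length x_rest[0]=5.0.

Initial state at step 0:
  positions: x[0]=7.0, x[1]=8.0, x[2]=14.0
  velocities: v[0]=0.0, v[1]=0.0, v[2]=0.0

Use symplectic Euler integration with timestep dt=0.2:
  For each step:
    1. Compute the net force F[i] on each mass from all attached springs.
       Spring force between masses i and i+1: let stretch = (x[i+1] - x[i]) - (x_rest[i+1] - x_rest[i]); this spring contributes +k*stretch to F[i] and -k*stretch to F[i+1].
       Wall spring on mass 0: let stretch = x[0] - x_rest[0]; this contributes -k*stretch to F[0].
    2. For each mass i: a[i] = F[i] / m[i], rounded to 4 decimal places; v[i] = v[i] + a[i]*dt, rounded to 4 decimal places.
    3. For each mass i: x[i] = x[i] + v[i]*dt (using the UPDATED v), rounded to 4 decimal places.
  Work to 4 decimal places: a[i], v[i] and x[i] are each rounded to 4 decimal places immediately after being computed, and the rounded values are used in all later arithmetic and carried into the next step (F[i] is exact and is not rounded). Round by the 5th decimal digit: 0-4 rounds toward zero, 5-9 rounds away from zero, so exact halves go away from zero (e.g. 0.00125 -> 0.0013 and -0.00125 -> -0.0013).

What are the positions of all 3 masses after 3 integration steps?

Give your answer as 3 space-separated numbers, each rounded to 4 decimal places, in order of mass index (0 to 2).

Answer: 3.2071 10.8575 13.7138

Derivation:
Step 0: x=[7.0000 8.0000 14.0000] v=[0.0000 0.0000 0.0000]
Step 1: x=[6.0400 8.8000 13.8400] v=[-4.8000 4.0000 -0.8000]
Step 2: x=[4.5552 9.9648 13.6736] v=[-7.4240 5.8240 -0.8320]
Step 3: x=[3.2071 10.8575 13.7138] v=[-6.7405 4.4634 0.2010]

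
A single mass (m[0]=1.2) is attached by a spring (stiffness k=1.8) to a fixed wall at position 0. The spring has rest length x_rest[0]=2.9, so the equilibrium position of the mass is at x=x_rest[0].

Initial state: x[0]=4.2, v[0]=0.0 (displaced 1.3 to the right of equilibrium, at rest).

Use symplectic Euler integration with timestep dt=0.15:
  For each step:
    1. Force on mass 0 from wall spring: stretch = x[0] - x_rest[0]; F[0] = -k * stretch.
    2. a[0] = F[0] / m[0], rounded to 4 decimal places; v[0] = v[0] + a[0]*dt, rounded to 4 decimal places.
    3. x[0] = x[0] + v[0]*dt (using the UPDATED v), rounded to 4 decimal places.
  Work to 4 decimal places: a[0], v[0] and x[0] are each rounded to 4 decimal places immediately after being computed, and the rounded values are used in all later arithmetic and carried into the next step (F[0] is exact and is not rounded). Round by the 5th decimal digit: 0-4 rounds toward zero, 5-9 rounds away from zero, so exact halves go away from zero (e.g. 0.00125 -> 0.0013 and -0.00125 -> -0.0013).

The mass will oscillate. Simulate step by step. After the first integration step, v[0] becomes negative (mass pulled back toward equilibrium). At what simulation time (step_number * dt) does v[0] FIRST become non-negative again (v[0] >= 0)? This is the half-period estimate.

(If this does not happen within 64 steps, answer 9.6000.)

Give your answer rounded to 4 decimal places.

Answer: 2.7000

Derivation:
Step 0: x=[4.2000] v=[0.0000]
Step 1: x=[4.1561] v=[-0.2925]
Step 2: x=[4.0698] v=[-0.5751]
Step 3: x=[3.9441] v=[-0.8383]
Step 4: x=[3.7831] v=[-1.0732]
Step 5: x=[3.5923] v=[-1.2719]
Step 6: x=[3.3781] v=[-1.4277]
Step 7: x=[3.1478] v=[-1.5353]
Step 8: x=[2.9091] v=[-1.5911]
Step 9: x=[2.6701] v=[-1.5932]
Step 10: x=[2.4389] v=[-1.5415]
Step 11: x=[2.2232] v=[-1.4377]
Step 12: x=[2.0304] v=[-1.2854]
Step 13: x=[1.8669] v=[-1.0897]
Step 14: x=[1.7383] v=[-0.8572]
Step 15: x=[1.6489] v=[-0.5958]
Step 16: x=[1.6018] v=[-0.3143]
Step 17: x=[1.5985] v=[-0.0222]
Step 18: x=[1.6391] v=[0.2706]
First v>=0 after going negative at step 18, time=2.7000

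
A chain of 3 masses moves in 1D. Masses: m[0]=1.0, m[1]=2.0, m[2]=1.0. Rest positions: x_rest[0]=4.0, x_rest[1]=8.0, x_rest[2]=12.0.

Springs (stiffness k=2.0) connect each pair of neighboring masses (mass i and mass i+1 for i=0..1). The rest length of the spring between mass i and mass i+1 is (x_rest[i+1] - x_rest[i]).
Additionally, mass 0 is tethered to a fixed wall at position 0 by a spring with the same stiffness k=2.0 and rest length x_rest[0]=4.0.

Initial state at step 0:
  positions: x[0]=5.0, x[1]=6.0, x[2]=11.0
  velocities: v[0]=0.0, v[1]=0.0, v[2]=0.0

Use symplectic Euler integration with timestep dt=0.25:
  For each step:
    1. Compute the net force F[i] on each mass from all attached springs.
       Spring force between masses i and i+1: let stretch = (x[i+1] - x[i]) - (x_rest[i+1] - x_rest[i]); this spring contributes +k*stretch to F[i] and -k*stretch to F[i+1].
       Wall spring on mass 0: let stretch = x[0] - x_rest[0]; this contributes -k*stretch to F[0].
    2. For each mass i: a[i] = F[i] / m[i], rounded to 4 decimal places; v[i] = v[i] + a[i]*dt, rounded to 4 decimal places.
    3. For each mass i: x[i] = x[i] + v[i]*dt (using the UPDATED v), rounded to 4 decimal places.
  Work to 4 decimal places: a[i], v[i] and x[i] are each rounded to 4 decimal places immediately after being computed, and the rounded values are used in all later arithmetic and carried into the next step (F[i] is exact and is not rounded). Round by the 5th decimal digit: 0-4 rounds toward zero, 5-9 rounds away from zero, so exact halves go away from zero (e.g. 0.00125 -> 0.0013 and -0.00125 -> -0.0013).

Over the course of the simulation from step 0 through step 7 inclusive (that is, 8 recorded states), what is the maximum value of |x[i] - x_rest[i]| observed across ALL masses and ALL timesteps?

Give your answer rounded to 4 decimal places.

Step 0: x=[5.0000 6.0000 11.0000] v=[0.0000 0.0000 0.0000]
Step 1: x=[4.5000 6.2500 10.8750] v=[-2.0000 1.0000 -0.5000]
Step 2: x=[3.6563 6.6797 10.6719] v=[-3.3750 1.7188 -0.8125]
Step 3: x=[2.7334 7.1700 10.4698] v=[-3.6915 1.9610 -0.8086]
Step 4: x=[2.0234 7.5892 10.3552] v=[-2.8399 1.6768 -0.4585]
Step 5: x=[1.7562 7.8334 10.3948] v=[-1.0687 0.9769 0.1585]
Step 6: x=[2.0292 7.8579 10.6143] v=[1.0918 0.0980 0.8778]
Step 7: x=[2.7771 7.6904 10.9892] v=[2.9916 -0.6701 1.4996]
Max displacement = 2.2438

Answer: 2.2438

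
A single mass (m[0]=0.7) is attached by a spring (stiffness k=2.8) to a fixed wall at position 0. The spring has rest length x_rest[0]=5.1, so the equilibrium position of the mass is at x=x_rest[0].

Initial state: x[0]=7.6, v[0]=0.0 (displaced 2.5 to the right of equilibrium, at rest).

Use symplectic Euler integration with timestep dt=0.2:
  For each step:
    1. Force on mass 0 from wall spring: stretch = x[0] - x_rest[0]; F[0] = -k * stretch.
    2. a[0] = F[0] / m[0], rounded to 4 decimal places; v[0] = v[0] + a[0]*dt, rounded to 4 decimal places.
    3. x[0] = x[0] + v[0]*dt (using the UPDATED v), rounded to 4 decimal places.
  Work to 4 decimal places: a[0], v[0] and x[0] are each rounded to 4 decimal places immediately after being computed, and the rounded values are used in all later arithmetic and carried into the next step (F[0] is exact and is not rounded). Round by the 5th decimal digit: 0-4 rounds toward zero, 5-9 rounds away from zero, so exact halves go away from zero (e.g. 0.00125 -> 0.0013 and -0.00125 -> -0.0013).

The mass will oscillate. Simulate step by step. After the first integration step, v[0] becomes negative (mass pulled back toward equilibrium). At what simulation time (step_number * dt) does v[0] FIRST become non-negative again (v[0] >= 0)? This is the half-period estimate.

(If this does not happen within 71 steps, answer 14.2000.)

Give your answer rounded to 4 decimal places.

Answer: 1.6000

Derivation:
Step 0: x=[7.6000] v=[0.0000]
Step 1: x=[7.2000] v=[-2.0000]
Step 2: x=[6.4640] v=[-3.6800]
Step 3: x=[5.5098] v=[-4.7712]
Step 4: x=[4.4900] v=[-5.0990]
Step 5: x=[3.5678] v=[-4.6110]
Step 6: x=[2.8908] v=[-3.3852]
Step 7: x=[2.5672] v=[-1.6178]
Step 8: x=[2.6489] v=[0.4084]
First v>=0 after going negative at step 8, time=1.6000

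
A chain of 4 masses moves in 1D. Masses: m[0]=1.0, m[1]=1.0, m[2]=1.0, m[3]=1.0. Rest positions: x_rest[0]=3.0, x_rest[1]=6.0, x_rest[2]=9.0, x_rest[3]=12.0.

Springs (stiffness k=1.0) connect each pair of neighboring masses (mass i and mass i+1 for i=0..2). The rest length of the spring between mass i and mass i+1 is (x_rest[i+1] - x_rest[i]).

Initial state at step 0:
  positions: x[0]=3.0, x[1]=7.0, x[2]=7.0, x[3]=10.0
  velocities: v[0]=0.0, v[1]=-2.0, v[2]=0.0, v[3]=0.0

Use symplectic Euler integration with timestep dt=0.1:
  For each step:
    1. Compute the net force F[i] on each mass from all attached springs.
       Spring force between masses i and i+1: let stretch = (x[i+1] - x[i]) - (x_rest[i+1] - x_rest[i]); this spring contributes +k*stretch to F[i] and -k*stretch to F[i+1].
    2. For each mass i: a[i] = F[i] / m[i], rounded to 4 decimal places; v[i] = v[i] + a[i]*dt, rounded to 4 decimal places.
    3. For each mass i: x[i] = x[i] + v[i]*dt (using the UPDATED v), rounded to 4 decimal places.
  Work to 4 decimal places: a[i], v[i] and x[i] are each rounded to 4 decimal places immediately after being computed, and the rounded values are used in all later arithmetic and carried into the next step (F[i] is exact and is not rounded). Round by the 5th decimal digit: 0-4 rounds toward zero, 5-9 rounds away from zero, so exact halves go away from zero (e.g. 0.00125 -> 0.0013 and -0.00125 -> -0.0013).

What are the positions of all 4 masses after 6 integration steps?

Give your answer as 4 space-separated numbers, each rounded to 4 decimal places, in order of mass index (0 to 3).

Step 0: x=[3.0000 7.0000 7.0000 10.0000] v=[0.0000 -2.0000 0.0000 0.0000]
Step 1: x=[3.0100 6.7600 7.0300 10.0000] v=[0.1000 -2.4000 0.3000 0.0000]
Step 2: x=[3.0275 6.4852 7.0870 10.0003] v=[0.1750 -2.7480 0.5700 0.0030]
Step 3: x=[3.0496 6.1818 7.1671 10.0015] v=[0.2208 -3.0336 0.8012 0.0117]
Step 4: x=[3.0730 5.8570 7.2657 10.0043] v=[0.2340 -3.2483 0.9861 0.0283]
Step 5: x=[3.0942 5.5184 7.3776 10.0097] v=[0.2124 -3.3858 1.1191 0.0544]
Step 6: x=[3.1097 5.1742 7.4972 10.0188] v=[0.1548 -3.4423 1.1964 0.0912]

Answer: 3.1097 5.1742 7.4972 10.0188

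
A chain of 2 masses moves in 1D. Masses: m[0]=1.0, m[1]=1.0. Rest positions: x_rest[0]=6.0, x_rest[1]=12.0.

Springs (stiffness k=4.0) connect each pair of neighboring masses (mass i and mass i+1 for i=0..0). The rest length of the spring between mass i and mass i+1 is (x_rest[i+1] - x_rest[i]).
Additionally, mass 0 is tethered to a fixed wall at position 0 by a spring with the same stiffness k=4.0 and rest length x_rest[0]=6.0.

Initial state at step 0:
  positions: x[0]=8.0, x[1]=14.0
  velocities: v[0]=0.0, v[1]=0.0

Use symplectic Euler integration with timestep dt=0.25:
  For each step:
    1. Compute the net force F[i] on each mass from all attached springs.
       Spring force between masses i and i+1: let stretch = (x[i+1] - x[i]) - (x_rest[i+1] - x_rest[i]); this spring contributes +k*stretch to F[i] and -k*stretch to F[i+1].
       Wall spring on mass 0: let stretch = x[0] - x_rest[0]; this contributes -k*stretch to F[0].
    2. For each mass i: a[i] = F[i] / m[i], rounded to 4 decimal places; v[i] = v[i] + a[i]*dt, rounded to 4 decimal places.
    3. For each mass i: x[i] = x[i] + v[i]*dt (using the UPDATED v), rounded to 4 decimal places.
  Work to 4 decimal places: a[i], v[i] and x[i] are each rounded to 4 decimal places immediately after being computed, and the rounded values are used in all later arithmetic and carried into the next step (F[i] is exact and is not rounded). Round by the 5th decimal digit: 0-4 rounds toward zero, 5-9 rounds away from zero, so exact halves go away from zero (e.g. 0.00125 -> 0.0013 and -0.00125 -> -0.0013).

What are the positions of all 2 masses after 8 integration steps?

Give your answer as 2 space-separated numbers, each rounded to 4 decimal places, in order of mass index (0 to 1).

Answer: 5.1403 9.6639

Derivation:
Step 0: x=[8.0000 14.0000] v=[0.0000 0.0000]
Step 1: x=[7.5000 14.0000] v=[-2.0000 0.0000]
Step 2: x=[6.7500 13.8750] v=[-3.0000 -0.5000]
Step 3: x=[6.0938 13.4688] v=[-2.6250 -1.6250]
Step 4: x=[5.7579 12.7188] v=[-1.3438 -3.0000]
Step 5: x=[5.7227 11.7286] v=[-0.1408 -3.9609]
Step 6: x=[5.7583 10.7369] v=[0.1424 -3.9668]
Step 7: x=[5.5990 10.0006] v=[-0.6373 -2.9454]
Step 8: x=[5.1403 9.6639] v=[-1.8347 -1.3470]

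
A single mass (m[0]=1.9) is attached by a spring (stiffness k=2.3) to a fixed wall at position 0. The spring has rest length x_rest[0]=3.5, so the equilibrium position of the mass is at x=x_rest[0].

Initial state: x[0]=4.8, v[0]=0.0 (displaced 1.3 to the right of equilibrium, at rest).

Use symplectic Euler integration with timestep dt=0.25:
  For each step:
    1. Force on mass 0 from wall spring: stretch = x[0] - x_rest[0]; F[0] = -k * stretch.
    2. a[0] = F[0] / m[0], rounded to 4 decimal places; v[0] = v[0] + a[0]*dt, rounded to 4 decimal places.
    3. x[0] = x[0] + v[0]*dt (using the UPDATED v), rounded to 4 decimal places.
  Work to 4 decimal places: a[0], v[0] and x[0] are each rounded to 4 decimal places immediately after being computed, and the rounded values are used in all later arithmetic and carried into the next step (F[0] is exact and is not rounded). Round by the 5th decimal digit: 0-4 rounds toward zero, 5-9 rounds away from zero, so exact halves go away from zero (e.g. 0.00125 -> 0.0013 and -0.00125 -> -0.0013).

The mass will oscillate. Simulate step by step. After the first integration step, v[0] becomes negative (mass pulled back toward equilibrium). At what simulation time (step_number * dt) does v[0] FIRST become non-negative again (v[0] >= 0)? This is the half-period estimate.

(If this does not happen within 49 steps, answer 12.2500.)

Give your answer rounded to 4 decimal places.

Answer: 3.0000

Derivation:
Step 0: x=[4.8000] v=[0.0000]
Step 1: x=[4.7017] v=[-0.3934]
Step 2: x=[4.5124] v=[-0.7571]
Step 3: x=[4.2465] v=[-1.0635]
Step 4: x=[3.9242] v=[-1.2894]
Step 5: x=[3.5698] v=[-1.4178]
Step 6: x=[3.2101] v=[-1.4389]
Step 7: x=[2.8723] v=[-1.3512]
Step 8: x=[2.5820] v=[-1.1613]
Step 9: x=[2.3611] v=[-0.8835]
Step 10: x=[2.2264] v=[-0.5388]
Step 11: x=[2.1881] v=[-0.1534]
Step 12: x=[2.2490] v=[0.2436]
First v>=0 after going negative at step 12, time=3.0000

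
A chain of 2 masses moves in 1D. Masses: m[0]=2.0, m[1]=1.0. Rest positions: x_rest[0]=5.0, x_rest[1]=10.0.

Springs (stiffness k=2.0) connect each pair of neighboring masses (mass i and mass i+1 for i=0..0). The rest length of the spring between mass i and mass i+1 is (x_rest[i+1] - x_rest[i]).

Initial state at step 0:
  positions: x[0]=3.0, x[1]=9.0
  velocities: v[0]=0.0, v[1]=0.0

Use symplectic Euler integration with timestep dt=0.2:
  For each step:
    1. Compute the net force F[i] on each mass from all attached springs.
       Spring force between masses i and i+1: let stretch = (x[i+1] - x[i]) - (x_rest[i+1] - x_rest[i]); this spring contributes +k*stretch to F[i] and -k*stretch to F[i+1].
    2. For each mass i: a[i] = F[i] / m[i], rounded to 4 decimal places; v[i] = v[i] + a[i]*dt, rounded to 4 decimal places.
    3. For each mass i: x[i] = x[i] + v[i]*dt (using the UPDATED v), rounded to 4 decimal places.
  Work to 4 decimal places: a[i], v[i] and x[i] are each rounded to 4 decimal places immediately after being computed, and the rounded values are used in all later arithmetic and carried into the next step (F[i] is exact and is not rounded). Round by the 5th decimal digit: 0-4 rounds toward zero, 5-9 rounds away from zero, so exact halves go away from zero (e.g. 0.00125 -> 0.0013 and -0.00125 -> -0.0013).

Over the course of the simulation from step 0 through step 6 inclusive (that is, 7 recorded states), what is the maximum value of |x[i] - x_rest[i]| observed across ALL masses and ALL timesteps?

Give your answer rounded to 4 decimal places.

Answer: 2.0988

Derivation:
Step 0: x=[3.0000 9.0000] v=[0.0000 0.0000]
Step 1: x=[3.0400 8.9200] v=[0.2000 -0.4000]
Step 2: x=[3.1152 8.7696] v=[0.3760 -0.7520]
Step 3: x=[3.2166 8.5668] v=[0.5069 -1.0138]
Step 4: x=[3.3320 8.3360] v=[0.5769 -1.1539]
Step 5: x=[3.4475 8.1049] v=[0.5777 -1.1555]
Step 6: x=[3.5493 7.9012] v=[0.5092 -1.0185]
Max displacement = 2.0988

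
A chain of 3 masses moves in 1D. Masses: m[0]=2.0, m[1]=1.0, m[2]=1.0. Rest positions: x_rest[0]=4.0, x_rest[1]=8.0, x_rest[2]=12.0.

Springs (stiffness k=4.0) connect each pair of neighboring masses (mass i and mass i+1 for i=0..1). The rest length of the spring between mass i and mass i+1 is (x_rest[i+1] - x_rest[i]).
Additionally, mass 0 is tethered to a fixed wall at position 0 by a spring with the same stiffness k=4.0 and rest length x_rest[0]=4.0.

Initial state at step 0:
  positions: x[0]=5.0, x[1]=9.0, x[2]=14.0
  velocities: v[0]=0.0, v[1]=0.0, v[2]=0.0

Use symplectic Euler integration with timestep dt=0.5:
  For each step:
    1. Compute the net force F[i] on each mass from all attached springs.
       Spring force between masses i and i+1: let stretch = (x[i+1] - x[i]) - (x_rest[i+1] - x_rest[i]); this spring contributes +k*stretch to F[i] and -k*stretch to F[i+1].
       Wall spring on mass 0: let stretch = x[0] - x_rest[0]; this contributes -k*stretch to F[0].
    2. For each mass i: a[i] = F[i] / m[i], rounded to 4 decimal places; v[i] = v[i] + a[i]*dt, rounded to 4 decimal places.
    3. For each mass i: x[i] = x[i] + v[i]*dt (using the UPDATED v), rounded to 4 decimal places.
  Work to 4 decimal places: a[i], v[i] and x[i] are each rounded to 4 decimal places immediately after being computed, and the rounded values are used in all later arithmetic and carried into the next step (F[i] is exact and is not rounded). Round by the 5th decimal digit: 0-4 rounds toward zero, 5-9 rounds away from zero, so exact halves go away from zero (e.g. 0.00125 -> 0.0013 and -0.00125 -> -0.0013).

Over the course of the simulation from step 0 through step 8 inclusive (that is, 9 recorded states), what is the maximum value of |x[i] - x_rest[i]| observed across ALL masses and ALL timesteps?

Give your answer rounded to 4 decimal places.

Answer: 2.1250

Derivation:
Step 0: x=[5.0000 9.0000 14.0000] v=[0.0000 0.0000 0.0000]
Step 1: x=[4.5000 10.0000 13.0000] v=[-1.0000 2.0000 -2.0000]
Step 2: x=[4.5000 8.5000 13.0000] v=[0.0000 -3.0000 0.0000]
Step 3: x=[4.2500 7.5000 12.5000] v=[-0.5000 -2.0000 -1.0000]
Step 4: x=[3.5000 8.2500 11.0000] v=[-1.5000 1.5000 -3.0000]
Step 5: x=[3.3750 7.0000 10.7500] v=[-0.2500 -2.5000 -0.5000]
Step 6: x=[3.3750 5.8750 10.7500] v=[0.0000 -2.2500 0.0000]
Step 7: x=[2.9375 7.1250 9.8750] v=[-0.8750 2.5000 -1.7500]
Step 8: x=[3.1250 6.9375 10.2500] v=[0.3750 -0.3750 0.7500]
Max displacement = 2.1250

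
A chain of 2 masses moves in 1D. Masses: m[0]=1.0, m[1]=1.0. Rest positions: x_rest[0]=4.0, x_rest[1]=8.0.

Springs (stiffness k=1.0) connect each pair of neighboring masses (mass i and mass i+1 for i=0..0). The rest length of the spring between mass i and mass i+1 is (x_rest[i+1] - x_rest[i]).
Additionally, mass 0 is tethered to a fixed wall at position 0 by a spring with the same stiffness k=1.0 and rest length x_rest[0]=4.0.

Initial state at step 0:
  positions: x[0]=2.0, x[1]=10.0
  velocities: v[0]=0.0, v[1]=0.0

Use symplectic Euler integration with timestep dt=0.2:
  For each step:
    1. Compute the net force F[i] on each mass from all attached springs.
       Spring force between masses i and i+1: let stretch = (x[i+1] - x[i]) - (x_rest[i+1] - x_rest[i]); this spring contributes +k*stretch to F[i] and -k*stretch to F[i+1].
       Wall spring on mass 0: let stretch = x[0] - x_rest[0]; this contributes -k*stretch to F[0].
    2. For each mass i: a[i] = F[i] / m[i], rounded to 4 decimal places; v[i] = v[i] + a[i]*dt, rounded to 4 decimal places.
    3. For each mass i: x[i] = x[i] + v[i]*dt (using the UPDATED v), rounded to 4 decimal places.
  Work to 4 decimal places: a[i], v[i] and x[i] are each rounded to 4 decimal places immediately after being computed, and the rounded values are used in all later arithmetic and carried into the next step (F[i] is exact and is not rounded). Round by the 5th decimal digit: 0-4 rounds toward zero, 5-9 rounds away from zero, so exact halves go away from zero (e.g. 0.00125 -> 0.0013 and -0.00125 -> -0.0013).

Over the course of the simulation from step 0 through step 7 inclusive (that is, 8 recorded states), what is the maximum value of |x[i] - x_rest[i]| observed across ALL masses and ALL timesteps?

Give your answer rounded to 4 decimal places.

Step 0: x=[2.0000 10.0000] v=[0.0000 0.0000]
Step 1: x=[2.2400 9.8400] v=[1.2000 -0.8000]
Step 2: x=[2.6944 9.5360] v=[2.2720 -1.5200]
Step 3: x=[3.3147 9.1183] v=[3.1014 -2.0883]
Step 4: x=[4.0345 8.6285] v=[3.5992 -2.4490]
Step 5: x=[4.7767 8.1149] v=[3.7111 -2.5678]
Step 6: x=[5.4614 7.6278] v=[3.4234 -2.4354]
Step 7: x=[6.0143 7.2141] v=[2.7644 -2.0687]
Max displacement = 2.0143

Answer: 2.0143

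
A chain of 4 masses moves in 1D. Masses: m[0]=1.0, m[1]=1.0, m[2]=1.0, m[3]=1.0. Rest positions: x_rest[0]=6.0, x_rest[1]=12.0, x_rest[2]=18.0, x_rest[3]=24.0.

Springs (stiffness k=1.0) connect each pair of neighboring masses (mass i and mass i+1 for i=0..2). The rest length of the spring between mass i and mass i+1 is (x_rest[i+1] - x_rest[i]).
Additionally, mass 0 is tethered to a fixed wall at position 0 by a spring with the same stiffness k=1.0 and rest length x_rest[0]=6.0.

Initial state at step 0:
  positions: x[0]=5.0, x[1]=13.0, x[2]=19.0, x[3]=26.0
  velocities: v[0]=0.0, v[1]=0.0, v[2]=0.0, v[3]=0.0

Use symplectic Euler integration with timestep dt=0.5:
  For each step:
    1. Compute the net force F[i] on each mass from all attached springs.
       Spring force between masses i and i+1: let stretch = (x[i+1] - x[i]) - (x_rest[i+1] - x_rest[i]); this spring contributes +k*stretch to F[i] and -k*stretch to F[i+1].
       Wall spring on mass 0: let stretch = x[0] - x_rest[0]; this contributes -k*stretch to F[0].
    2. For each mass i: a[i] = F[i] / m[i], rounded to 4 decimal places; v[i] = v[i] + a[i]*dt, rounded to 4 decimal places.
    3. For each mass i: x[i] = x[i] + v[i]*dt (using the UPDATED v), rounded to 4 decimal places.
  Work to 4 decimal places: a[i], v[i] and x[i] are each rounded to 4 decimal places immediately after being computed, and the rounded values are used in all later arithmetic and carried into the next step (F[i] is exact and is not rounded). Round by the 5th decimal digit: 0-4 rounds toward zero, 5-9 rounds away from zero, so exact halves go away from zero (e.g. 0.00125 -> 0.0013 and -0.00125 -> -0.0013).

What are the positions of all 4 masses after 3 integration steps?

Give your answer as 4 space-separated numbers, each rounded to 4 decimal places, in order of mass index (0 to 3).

Step 0: x=[5.0000 13.0000 19.0000 26.0000] v=[0.0000 0.0000 0.0000 0.0000]
Step 1: x=[5.7500 12.5000 19.2500 25.7500] v=[1.5000 -1.0000 0.5000 -0.5000]
Step 2: x=[6.7500 12.0000 19.4375 25.3750] v=[2.0000 -1.0000 0.3750 -0.7500]
Step 3: x=[7.3750 12.0469 19.2500 25.0156] v=[1.2500 0.0938 -0.3750 -0.7188]

Answer: 7.3750 12.0469 19.2500 25.0156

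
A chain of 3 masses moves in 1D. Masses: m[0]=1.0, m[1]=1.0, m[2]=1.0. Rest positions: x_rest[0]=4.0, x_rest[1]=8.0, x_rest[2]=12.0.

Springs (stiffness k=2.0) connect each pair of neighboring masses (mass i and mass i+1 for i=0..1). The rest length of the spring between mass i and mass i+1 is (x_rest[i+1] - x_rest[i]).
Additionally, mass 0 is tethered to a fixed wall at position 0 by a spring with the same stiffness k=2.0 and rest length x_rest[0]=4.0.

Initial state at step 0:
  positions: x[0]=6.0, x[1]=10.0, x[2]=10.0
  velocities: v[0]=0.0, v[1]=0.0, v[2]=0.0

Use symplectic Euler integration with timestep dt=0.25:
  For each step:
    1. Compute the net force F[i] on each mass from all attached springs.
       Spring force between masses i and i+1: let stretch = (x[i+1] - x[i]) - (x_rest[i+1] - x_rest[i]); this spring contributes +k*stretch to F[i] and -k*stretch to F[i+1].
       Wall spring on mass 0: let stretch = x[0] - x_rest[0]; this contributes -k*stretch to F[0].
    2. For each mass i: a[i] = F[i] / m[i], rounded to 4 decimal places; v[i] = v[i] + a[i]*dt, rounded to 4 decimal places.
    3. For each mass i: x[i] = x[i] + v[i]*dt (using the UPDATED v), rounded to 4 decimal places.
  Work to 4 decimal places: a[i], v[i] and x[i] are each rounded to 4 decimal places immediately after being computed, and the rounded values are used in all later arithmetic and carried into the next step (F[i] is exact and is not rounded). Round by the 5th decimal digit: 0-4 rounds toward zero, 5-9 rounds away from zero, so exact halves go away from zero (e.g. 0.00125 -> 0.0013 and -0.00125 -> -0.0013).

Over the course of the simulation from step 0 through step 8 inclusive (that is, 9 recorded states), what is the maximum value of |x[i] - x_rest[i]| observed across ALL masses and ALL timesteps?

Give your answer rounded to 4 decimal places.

Answer: 2.4994

Derivation:
Step 0: x=[6.0000 10.0000 10.0000] v=[0.0000 0.0000 0.0000]
Step 1: x=[5.7500 9.5000 10.5000] v=[-1.0000 -2.0000 2.0000]
Step 2: x=[5.2500 8.6563 11.3750] v=[-2.0000 -3.3750 3.5000]
Step 3: x=[4.5195 7.7266 12.4102] v=[-2.9219 -3.7188 4.1407]
Step 4: x=[3.6250 6.9815 13.3599] v=[-3.5781 -2.9806 3.7989]
Step 5: x=[2.6969 6.6141 14.0123] v=[-3.7124 -1.4697 2.6097]
Step 6: x=[1.9213 6.6818 14.2400] v=[-3.1023 0.2708 0.9106]
Step 7: x=[1.5006 7.0992 14.0229] v=[-1.6827 1.6697 -0.8685]
Step 8: x=[1.5922 7.6823 13.4403] v=[0.3663 2.3323 -2.3304]
Max displacement = 2.4994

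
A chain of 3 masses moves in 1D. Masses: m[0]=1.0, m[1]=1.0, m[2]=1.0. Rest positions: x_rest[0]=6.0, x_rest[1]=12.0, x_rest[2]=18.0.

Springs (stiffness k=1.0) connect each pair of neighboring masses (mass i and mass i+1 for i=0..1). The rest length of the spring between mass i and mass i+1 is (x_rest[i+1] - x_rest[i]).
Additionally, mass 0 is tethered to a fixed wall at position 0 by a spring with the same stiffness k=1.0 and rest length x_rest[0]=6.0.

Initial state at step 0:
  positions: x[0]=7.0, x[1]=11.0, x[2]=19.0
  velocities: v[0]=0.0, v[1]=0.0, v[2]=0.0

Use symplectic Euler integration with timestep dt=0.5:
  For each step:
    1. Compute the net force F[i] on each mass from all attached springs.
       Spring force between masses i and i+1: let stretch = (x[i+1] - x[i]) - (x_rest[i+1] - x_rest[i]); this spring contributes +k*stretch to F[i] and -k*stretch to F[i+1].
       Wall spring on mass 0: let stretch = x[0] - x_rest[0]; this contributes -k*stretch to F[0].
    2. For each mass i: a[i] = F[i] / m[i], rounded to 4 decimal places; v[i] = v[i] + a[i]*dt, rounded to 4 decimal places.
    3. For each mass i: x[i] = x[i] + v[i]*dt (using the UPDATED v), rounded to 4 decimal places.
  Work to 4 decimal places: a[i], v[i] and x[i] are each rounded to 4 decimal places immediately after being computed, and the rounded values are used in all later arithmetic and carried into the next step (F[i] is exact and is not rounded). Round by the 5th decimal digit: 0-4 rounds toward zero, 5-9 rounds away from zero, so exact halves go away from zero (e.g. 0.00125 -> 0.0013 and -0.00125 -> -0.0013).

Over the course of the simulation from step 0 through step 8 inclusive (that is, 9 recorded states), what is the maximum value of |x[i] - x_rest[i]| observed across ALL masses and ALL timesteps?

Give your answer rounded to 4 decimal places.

Step 0: x=[7.0000 11.0000 19.0000] v=[0.0000 0.0000 0.0000]
Step 1: x=[6.2500 12.0000 18.5000] v=[-1.5000 2.0000 -1.0000]
Step 2: x=[5.3750 13.1875 17.8750] v=[-1.7500 2.3750 -1.2500]
Step 3: x=[5.1094 13.5938 17.5781] v=[-0.5313 0.8125 -0.5938]
Step 4: x=[5.6875 12.8750 17.7852] v=[1.1562 -1.4376 0.4141]
Step 5: x=[6.6406 11.5869 18.2647] v=[1.9062 -2.5763 0.9590]
Step 6: x=[7.1702 10.7316 18.5748] v=[1.0591 -1.7106 0.6201]
Step 7: x=[6.7976 10.9468 18.4241] v=[-0.7453 0.4303 -0.3015]
Step 8: x=[5.7629 11.9940 17.9040] v=[-2.0695 2.0944 -1.0402]
Max displacement = 1.5938

Answer: 1.5938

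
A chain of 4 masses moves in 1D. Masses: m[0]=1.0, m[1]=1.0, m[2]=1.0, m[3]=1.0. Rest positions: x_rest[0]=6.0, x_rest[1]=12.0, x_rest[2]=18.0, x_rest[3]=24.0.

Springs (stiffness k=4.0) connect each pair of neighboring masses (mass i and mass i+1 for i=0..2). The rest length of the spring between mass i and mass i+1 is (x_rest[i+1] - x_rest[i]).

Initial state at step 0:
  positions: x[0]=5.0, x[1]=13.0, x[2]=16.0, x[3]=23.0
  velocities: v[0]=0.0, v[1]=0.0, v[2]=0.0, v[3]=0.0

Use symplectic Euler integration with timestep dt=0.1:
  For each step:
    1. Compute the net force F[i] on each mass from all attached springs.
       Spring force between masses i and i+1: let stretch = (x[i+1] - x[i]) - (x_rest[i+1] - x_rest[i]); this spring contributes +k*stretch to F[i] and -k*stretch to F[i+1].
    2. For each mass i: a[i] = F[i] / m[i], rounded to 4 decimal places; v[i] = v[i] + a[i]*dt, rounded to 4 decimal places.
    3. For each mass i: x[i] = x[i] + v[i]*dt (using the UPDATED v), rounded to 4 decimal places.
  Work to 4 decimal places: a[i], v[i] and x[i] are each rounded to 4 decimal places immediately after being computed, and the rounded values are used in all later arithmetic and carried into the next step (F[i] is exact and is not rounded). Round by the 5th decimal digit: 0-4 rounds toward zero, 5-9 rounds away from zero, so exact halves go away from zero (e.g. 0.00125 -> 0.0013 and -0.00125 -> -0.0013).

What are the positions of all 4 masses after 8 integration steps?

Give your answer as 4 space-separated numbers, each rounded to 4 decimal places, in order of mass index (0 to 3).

Answer: 6.1189 9.8177 18.3059 22.7577

Derivation:
Step 0: x=[5.0000 13.0000 16.0000 23.0000] v=[0.0000 0.0000 0.0000 0.0000]
Step 1: x=[5.0800 12.8000 16.1600 22.9600] v=[0.8000 -2.0000 1.6000 -0.4000]
Step 2: x=[5.2288 12.4256 16.4576 22.8880] v=[1.4880 -3.7440 2.9760 -0.7200]
Step 3: x=[5.4255 11.9246 16.8511 22.7988] v=[1.9667 -5.0099 3.9354 -0.8922]
Step 4: x=[5.6421 11.3607 17.2855 22.7117] v=[2.1663 -5.6389 4.3439 -0.8713]
Step 5: x=[5.8475 10.8051 17.7000 22.6475] v=[2.0537 -5.5564 4.1445 -0.6418]
Step 6: x=[6.0112 10.3270 18.0366 22.6254] v=[1.6367 -4.7815 3.3655 -0.2208]
Step 7: x=[6.1075 9.9846 18.2483 22.6598] v=[0.9630 -3.4240 2.1172 0.3437]
Step 8: x=[6.1189 9.8177 18.3059 22.7577] v=[0.1138 -1.6694 0.5763 0.9791]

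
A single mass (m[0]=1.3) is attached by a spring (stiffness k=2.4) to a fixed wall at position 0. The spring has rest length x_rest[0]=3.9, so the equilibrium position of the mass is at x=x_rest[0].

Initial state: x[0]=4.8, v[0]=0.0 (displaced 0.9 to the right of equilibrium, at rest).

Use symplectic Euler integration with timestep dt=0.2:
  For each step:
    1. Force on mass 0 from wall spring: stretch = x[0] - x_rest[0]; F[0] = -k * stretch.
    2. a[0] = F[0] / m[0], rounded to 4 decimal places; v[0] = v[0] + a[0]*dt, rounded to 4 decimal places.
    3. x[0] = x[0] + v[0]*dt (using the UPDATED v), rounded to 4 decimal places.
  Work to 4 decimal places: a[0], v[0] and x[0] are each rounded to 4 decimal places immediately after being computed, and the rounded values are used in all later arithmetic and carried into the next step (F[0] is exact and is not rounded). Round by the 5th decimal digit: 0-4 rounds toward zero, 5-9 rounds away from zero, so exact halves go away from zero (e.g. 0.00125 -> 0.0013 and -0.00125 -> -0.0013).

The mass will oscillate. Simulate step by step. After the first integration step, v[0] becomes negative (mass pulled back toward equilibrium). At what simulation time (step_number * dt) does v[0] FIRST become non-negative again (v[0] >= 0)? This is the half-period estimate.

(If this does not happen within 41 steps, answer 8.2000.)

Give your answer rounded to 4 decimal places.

Step 0: x=[4.8000] v=[0.0000]
Step 1: x=[4.7335] v=[-0.3323]
Step 2: x=[4.6055] v=[-0.6401]
Step 3: x=[4.4254] v=[-0.9006]
Step 4: x=[4.2065] v=[-1.0946]
Step 5: x=[3.9649] v=[-1.2078]
Step 6: x=[3.7185] v=[-1.2318]
Step 7: x=[3.4855] v=[-1.1648]
Step 8: x=[3.2831] v=[-1.0118]
Step 9: x=[3.1263] v=[-0.7840]
Step 10: x=[3.0266] v=[-0.4983]
Step 11: x=[2.9914] v=[-0.1758]
Step 12: x=[3.0233] v=[0.1597]
First v>=0 after going negative at step 12, time=2.4000

Answer: 2.4000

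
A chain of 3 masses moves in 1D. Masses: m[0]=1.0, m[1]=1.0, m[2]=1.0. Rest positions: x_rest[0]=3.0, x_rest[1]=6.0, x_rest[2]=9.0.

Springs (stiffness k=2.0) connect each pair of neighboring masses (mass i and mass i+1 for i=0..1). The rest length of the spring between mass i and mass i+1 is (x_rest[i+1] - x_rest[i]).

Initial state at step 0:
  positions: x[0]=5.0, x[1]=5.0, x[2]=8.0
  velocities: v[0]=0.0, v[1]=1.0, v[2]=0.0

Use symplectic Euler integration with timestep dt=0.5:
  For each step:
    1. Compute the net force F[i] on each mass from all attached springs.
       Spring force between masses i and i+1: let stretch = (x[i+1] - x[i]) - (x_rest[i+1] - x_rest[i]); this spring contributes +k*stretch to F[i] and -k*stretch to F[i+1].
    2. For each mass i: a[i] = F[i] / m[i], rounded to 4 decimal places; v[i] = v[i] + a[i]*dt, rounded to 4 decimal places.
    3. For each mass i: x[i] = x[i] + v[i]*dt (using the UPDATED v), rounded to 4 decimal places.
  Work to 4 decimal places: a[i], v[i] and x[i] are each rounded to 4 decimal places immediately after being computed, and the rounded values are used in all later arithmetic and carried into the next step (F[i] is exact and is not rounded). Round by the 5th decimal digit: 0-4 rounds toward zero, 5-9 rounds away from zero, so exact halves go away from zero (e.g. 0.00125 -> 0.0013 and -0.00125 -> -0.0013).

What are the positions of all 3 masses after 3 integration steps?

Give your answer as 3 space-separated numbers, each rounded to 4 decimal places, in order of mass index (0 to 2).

Step 0: x=[5.0000 5.0000 8.0000] v=[0.0000 1.0000 0.0000]
Step 1: x=[3.5000 7.0000 8.0000] v=[-3.0000 4.0000 0.0000]
Step 2: x=[2.2500 7.7500 9.0000] v=[-2.5000 1.5000 2.0000]
Step 3: x=[2.2500 6.3750 10.8750] v=[0.0000 -2.7500 3.7500]

Answer: 2.2500 6.3750 10.8750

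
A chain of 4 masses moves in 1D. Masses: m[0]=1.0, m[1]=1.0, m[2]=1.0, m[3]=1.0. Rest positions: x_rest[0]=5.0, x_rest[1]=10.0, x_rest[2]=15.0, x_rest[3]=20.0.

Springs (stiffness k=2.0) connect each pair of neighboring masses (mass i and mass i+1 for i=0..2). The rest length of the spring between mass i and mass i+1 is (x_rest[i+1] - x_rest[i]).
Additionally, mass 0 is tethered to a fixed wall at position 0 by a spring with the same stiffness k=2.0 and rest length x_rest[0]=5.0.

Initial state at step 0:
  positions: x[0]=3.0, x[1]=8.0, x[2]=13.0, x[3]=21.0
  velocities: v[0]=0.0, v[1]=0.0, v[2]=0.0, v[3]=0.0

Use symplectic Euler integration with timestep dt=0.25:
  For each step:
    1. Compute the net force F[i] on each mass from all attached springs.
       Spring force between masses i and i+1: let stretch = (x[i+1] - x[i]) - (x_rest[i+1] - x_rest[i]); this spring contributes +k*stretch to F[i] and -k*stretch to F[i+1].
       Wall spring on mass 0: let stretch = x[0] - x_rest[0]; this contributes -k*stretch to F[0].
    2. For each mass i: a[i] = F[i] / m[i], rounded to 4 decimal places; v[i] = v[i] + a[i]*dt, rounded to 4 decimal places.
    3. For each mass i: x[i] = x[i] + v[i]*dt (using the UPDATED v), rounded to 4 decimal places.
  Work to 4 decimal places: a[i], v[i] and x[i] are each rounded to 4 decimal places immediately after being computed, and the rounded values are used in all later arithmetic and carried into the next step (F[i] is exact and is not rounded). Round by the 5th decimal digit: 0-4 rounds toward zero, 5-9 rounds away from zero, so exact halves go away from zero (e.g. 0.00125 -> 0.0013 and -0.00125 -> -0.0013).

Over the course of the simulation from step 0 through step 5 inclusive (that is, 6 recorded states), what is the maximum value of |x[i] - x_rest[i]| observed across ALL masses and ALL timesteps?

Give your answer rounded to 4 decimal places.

Answer: 2.0716

Derivation:
Step 0: x=[3.0000 8.0000 13.0000 21.0000] v=[0.0000 0.0000 0.0000 0.0000]
Step 1: x=[3.2500 8.0000 13.3750 20.6250] v=[1.0000 0.0000 1.5000 -1.5000]
Step 2: x=[3.6875 8.0781 13.9844 19.9688] v=[1.7500 0.3125 2.4375 -2.6250]
Step 3: x=[4.2129 8.3457 14.6036 19.1895] v=[2.1016 1.0704 2.4766 -3.1172]
Step 4: x=[4.7283 8.8790 15.0138 18.4620] v=[2.0616 2.1330 1.6406 -2.9102]
Step 5: x=[5.1715 9.6603 15.0881 17.9284] v=[1.7728 3.1251 0.2973 -2.1343]
Max displacement = 2.0716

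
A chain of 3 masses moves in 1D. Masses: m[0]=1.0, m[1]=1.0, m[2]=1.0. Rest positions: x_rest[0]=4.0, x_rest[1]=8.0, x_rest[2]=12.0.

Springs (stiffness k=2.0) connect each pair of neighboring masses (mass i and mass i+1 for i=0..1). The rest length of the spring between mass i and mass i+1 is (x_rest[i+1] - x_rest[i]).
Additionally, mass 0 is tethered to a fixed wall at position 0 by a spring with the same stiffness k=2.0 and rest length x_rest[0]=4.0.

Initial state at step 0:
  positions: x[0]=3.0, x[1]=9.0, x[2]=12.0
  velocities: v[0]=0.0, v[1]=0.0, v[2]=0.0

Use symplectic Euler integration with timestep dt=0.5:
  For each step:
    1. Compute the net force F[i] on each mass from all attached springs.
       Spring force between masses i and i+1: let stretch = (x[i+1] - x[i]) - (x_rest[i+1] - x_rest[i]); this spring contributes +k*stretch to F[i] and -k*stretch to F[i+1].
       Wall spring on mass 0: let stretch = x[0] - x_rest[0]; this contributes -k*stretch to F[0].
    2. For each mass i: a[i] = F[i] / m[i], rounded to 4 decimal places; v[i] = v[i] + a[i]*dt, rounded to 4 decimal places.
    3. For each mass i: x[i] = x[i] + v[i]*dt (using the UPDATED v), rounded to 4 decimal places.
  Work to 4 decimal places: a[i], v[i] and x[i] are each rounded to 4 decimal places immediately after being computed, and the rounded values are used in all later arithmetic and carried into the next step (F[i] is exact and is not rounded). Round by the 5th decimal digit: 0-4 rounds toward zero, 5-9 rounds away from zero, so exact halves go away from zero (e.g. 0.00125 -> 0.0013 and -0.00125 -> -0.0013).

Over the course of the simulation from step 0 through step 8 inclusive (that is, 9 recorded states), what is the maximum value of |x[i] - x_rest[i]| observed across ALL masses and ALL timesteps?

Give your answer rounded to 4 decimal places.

Step 0: x=[3.0000 9.0000 12.0000] v=[0.0000 0.0000 0.0000]
Step 1: x=[4.5000 7.5000 12.5000] v=[3.0000 -3.0000 1.0000]
Step 2: x=[5.2500 7.0000 12.5000] v=[1.5000 -1.0000 0.0000]
Step 3: x=[4.2500 8.3750 11.7500] v=[-2.0000 2.7500 -1.5000]
Step 4: x=[3.1875 9.3750 11.3125] v=[-2.1250 2.0000 -0.8750]
Step 5: x=[3.6250 8.2500 11.9063] v=[0.8750 -2.2500 1.1875]
Step 6: x=[4.5625 6.6407 12.6719] v=[1.8750 -3.2187 1.5312]
Step 7: x=[4.2579 7.0079 12.4219] v=[-0.6093 0.7343 -0.5000]
Step 8: x=[3.1993 8.7071 11.4649] v=[-2.1172 3.3983 -1.9140]
Max displacement = 1.3750

Answer: 1.3750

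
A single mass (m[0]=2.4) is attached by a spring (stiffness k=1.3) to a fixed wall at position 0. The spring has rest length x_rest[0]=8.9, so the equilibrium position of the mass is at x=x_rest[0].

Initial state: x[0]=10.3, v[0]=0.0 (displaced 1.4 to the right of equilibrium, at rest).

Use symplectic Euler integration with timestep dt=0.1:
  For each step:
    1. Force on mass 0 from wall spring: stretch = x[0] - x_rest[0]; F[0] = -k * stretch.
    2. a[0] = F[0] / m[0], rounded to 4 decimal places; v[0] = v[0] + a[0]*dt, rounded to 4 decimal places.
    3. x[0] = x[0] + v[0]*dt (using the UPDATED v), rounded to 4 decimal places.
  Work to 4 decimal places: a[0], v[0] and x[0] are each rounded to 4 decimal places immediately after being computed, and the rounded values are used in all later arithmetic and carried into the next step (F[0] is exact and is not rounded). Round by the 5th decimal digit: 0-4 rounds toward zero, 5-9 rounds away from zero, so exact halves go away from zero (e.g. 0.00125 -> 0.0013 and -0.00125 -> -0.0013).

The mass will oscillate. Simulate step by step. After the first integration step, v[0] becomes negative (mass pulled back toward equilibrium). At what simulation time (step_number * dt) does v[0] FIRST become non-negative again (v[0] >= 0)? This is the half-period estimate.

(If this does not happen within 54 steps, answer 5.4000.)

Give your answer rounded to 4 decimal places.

Step 0: x=[10.3000] v=[0.0000]
Step 1: x=[10.2924] v=[-0.0758]
Step 2: x=[10.2773] v=[-0.1512]
Step 3: x=[10.2547] v=[-0.2258]
Step 4: x=[10.2248] v=[-0.2992]
Step 5: x=[10.1877] v=[-0.3710]
Step 6: x=[10.1436] v=[-0.4408]
Step 7: x=[10.0928] v=[-0.5082]
Step 8: x=[10.0355] v=[-0.5728]
Step 9: x=[9.9721] v=[-0.6343]
Step 10: x=[9.9029] v=[-0.6924]
Step 11: x=[9.8282] v=[-0.7467]
Step 12: x=[9.7485] v=[-0.7970]
Step 13: x=[9.6642] v=[-0.8430]
Step 14: x=[9.5758] v=[-0.8844]
Step 15: x=[9.4837] v=[-0.9210]
Step 16: x=[9.3884] v=[-0.9526]
Step 17: x=[9.2905] v=[-0.9791]
Step 18: x=[9.1905] v=[-1.0003]
Step 19: x=[9.0889] v=[-1.0160]
Step 20: x=[8.9863] v=[-1.0262]
Step 21: x=[8.8832] v=[-1.0309]
Step 22: x=[8.7802] v=[-1.0300]
Step 23: x=[8.6779] v=[-1.0235]
Step 24: x=[8.5768] v=[-1.0115]
Step 25: x=[8.4774] v=[-0.9940]
Step 26: x=[8.3803] v=[-0.9711]
Step 27: x=[8.2860] v=[-0.9430]
Step 28: x=[8.1950] v=[-0.9097]
Step 29: x=[8.1079] v=[-0.8715]
Step 30: x=[8.0250] v=[-0.8286]
Step 31: x=[7.9469] v=[-0.7812]
Step 32: x=[7.8739] v=[-0.7296]
Step 33: x=[7.8065] v=[-0.6740]
Step 34: x=[7.7450] v=[-0.6148]
Step 35: x=[7.6898] v=[-0.5522]
Step 36: x=[7.6411] v=[-0.4867]
Step 37: x=[7.5993] v=[-0.4185]
Step 38: x=[7.5645] v=[-0.3481]
Step 39: x=[7.5369] v=[-0.2758]
Step 40: x=[7.5167] v=[-0.2020]
Step 41: x=[7.5040] v=[-0.1271]
Step 42: x=[7.4989] v=[-0.0515]
Step 43: x=[7.5013] v=[0.0244]
First v>=0 after going negative at step 43, time=4.3000

Answer: 4.3000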